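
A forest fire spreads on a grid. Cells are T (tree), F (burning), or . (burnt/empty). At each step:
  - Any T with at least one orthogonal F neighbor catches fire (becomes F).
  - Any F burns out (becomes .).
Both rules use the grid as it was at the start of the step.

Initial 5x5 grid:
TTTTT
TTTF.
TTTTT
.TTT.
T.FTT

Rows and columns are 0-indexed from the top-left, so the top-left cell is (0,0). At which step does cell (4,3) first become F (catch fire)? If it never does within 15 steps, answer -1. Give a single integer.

Step 1: cell (4,3)='F' (+5 fires, +2 burnt)
  -> target ignites at step 1
Step 2: cell (4,3)='.' (+8 fires, +5 burnt)
Step 3: cell (4,3)='.' (+3 fires, +8 burnt)
Step 4: cell (4,3)='.' (+2 fires, +3 burnt)
Step 5: cell (4,3)='.' (+0 fires, +2 burnt)
  fire out at step 5

1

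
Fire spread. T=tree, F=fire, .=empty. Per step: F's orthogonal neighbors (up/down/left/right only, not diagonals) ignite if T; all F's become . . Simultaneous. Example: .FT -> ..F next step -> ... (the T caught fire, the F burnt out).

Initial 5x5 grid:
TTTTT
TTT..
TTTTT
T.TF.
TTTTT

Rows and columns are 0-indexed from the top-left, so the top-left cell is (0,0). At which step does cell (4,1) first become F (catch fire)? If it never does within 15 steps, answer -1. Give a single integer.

Step 1: cell (4,1)='T' (+3 fires, +1 burnt)
Step 2: cell (4,1)='T' (+4 fires, +3 burnt)
Step 3: cell (4,1)='F' (+3 fires, +4 burnt)
  -> target ignites at step 3
Step 4: cell (4,1)='.' (+4 fires, +3 burnt)
Step 5: cell (4,1)='.' (+4 fires, +4 burnt)
Step 6: cell (4,1)='.' (+2 fires, +4 burnt)
Step 7: cell (4,1)='.' (+0 fires, +2 burnt)
  fire out at step 7

3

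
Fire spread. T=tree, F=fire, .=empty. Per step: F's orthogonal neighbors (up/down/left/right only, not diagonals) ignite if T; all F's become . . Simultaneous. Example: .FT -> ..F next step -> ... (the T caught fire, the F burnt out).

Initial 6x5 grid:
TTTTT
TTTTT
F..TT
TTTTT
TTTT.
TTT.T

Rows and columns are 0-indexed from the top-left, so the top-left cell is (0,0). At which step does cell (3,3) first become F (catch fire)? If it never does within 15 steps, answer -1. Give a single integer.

Step 1: cell (3,3)='T' (+2 fires, +1 burnt)
Step 2: cell (3,3)='T' (+4 fires, +2 burnt)
Step 3: cell (3,3)='T' (+5 fires, +4 burnt)
Step 4: cell (3,3)='F' (+5 fires, +5 burnt)
  -> target ignites at step 4
Step 5: cell (3,3)='.' (+6 fires, +5 burnt)
Step 6: cell (3,3)='.' (+2 fires, +6 burnt)
Step 7: cell (3,3)='.' (+0 fires, +2 burnt)
  fire out at step 7

4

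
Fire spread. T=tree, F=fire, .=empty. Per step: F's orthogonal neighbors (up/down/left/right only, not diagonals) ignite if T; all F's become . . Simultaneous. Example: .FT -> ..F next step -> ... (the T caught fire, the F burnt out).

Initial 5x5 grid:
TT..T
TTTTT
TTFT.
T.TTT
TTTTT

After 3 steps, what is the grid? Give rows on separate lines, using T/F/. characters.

Step 1: 4 trees catch fire, 1 burn out
  TT..T
  TTFTT
  TF.F.
  T.FTT
  TTTTT
Step 2: 5 trees catch fire, 4 burn out
  TT..T
  TF.FT
  F....
  T..FT
  TTFTT
Step 3: 7 trees catch fire, 5 burn out
  TF..T
  F...F
  .....
  F...F
  TF.FT

TF..T
F...F
.....
F...F
TF.FT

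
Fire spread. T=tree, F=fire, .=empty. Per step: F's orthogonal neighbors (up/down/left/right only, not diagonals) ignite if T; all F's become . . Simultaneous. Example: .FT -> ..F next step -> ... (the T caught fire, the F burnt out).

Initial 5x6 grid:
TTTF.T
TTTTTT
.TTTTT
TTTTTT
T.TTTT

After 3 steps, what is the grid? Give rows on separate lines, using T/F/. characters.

Step 1: 2 trees catch fire, 1 burn out
  TTF..T
  TTTFTT
  .TTTTT
  TTTTTT
  T.TTTT
Step 2: 4 trees catch fire, 2 burn out
  TF...T
  TTF.FT
  .TTFTT
  TTTTTT
  T.TTTT
Step 3: 6 trees catch fire, 4 burn out
  F....T
  TF...F
  .TF.FT
  TTTFTT
  T.TTTT

F....T
TF...F
.TF.FT
TTTFTT
T.TTTT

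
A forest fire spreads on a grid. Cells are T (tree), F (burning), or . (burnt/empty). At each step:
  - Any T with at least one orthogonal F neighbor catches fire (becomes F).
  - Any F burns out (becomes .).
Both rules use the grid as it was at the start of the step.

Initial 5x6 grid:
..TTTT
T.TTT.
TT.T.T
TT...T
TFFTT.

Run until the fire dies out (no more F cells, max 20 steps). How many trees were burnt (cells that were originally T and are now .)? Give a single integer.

Step 1: +3 fires, +2 burnt (F count now 3)
Step 2: +3 fires, +3 burnt (F count now 3)
Step 3: +1 fires, +3 burnt (F count now 1)
Step 4: +1 fires, +1 burnt (F count now 1)
Step 5: +0 fires, +1 burnt (F count now 0)
Fire out after step 5
Initially T: 18, now '.': 20
Total burnt (originally-T cells now '.'): 8

Answer: 8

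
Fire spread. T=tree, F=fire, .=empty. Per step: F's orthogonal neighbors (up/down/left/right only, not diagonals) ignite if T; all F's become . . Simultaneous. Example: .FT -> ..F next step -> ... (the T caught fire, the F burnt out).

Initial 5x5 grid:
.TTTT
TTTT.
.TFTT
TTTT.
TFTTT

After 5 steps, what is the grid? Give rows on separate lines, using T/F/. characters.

Step 1: 7 trees catch fire, 2 burn out
  .TTTT
  TTFT.
  .F.FT
  TFFT.
  F.FTT
Step 2: 7 trees catch fire, 7 burn out
  .TFTT
  TF.F.
  ....F
  F..F.
  ...FT
Step 3: 4 trees catch fire, 7 burn out
  .F.FT
  F....
  .....
  .....
  ....F
Step 4: 1 trees catch fire, 4 burn out
  ....F
  .....
  .....
  .....
  .....
Step 5: 0 trees catch fire, 1 burn out
  .....
  .....
  .....
  .....
  .....

.....
.....
.....
.....
.....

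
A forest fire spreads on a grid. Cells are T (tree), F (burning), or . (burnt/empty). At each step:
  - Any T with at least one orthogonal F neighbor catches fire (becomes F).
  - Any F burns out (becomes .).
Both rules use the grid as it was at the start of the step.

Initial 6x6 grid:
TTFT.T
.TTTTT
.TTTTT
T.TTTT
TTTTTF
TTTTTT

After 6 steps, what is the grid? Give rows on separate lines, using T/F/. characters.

Step 1: 6 trees catch fire, 2 burn out
  TF.F.T
  .TFTTT
  .TTTTT
  T.TTTF
  TTTTF.
  TTTTTF
Step 2: 8 trees catch fire, 6 burn out
  F....T
  .F.FTT
  .TFTTF
  T.TTF.
  TTTF..
  TTTTF.
Step 3: 9 trees catch fire, 8 burn out
  .....T
  ....FF
  .F.FF.
  T.FF..
  TTF...
  TTTF..
Step 4: 3 trees catch fire, 9 burn out
  .....F
  ......
  ......
  T.....
  TF....
  TTF...
Step 5: 2 trees catch fire, 3 burn out
  ......
  ......
  ......
  T.....
  F.....
  TF....
Step 6: 2 trees catch fire, 2 burn out
  ......
  ......
  ......
  F.....
  ......
  F.....

......
......
......
F.....
......
F.....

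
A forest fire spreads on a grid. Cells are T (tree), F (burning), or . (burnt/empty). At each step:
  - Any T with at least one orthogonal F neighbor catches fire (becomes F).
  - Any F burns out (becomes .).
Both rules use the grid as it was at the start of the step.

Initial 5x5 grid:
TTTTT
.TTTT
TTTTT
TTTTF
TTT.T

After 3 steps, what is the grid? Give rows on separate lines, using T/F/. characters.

Step 1: 3 trees catch fire, 1 burn out
  TTTTT
  .TTTT
  TTTTF
  TTTF.
  TTT.F
Step 2: 3 trees catch fire, 3 burn out
  TTTTT
  .TTTF
  TTTF.
  TTF..
  TTT..
Step 3: 5 trees catch fire, 3 burn out
  TTTTF
  .TTF.
  TTF..
  TF...
  TTF..

TTTTF
.TTF.
TTF..
TF...
TTF..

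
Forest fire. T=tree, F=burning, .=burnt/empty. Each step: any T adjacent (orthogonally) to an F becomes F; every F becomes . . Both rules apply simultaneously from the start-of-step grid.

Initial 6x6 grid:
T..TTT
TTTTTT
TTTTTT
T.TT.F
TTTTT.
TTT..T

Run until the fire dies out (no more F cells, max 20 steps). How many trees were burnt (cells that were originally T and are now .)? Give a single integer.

Answer: 27

Derivation:
Step 1: +1 fires, +1 burnt (F count now 1)
Step 2: +2 fires, +1 burnt (F count now 2)
Step 3: +3 fires, +2 burnt (F count now 3)
Step 4: +4 fires, +3 burnt (F count now 4)
Step 5: +5 fires, +4 burnt (F count now 5)
Step 6: +4 fires, +5 burnt (F count now 4)
Step 7: +4 fires, +4 burnt (F count now 4)
Step 8: +3 fires, +4 burnt (F count now 3)
Step 9: +1 fires, +3 burnt (F count now 1)
Step 10: +0 fires, +1 burnt (F count now 0)
Fire out after step 10
Initially T: 28, now '.': 35
Total burnt (originally-T cells now '.'): 27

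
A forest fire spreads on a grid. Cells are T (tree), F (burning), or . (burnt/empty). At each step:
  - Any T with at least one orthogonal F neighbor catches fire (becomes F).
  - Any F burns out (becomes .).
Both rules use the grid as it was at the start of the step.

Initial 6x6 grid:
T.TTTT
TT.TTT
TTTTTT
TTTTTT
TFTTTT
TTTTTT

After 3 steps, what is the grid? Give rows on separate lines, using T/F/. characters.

Step 1: 4 trees catch fire, 1 burn out
  T.TTTT
  TT.TTT
  TTTTTT
  TFTTTT
  F.FTTT
  TFTTTT
Step 2: 6 trees catch fire, 4 burn out
  T.TTTT
  TT.TTT
  TFTTTT
  F.FTTT
  ...FTT
  F.FTTT
Step 3: 6 trees catch fire, 6 burn out
  T.TTTT
  TF.TTT
  F.FTTT
  ...FTT
  ....FT
  ...FTT

T.TTTT
TF.TTT
F.FTTT
...FTT
....FT
...FTT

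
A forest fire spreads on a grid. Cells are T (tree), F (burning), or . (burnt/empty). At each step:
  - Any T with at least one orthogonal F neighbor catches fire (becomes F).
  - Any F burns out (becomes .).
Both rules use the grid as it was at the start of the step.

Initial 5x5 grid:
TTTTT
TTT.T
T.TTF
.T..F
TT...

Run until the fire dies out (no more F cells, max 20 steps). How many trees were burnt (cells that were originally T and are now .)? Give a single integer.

Step 1: +2 fires, +2 burnt (F count now 2)
Step 2: +2 fires, +2 burnt (F count now 2)
Step 3: +2 fires, +2 burnt (F count now 2)
Step 4: +2 fires, +2 burnt (F count now 2)
Step 5: +2 fires, +2 burnt (F count now 2)
Step 6: +2 fires, +2 burnt (F count now 2)
Step 7: +0 fires, +2 burnt (F count now 0)
Fire out after step 7
Initially T: 15, now '.': 22
Total burnt (originally-T cells now '.'): 12

Answer: 12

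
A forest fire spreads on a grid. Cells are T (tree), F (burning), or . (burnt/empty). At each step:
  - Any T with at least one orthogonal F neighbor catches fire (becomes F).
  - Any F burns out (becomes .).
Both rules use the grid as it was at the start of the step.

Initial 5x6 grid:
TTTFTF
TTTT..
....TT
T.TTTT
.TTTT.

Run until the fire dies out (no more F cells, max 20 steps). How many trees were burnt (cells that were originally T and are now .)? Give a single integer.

Step 1: +3 fires, +2 burnt (F count now 3)
Step 2: +2 fires, +3 burnt (F count now 2)
Step 3: +2 fires, +2 burnt (F count now 2)
Step 4: +1 fires, +2 burnt (F count now 1)
Step 5: +0 fires, +1 burnt (F count now 0)
Fire out after step 5
Initially T: 19, now '.': 19
Total burnt (originally-T cells now '.'): 8

Answer: 8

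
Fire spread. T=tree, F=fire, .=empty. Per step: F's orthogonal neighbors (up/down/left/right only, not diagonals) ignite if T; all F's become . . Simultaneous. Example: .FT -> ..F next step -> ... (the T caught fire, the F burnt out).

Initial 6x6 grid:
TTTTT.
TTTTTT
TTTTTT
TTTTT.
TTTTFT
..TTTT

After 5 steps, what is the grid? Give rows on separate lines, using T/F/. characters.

Step 1: 4 trees catch fire, 1 burn out
  TTTTT.
  TTTTTT
  TTTTTT
  TTTTF.
  TTTF.F
  ..TTFT
Step 2: 5 trees catch fire, 4 burn out
  TTTTT.
  TTTTTT
  TTTTFT
  TTTF..
  TTF...
  ..TF.F
Step 3: 6 trees catch fire, 5 burn out
  TTTTT.
  TTTTFT
  TTTF.F
  TTF...
  TF....
  ..F...
Step 4: 6 trees catch fire, 6 burn out
  TTTTF.
  TTTF.F
  TTF...
  TF....
  F.....
  ......
Step 5: 4 trees catch fire, 6 burn out
  TTTF..
  TTF...
  TF....
  F.....
  ......
  ......

TTTF..
TTF...
TF....
F.....
......
......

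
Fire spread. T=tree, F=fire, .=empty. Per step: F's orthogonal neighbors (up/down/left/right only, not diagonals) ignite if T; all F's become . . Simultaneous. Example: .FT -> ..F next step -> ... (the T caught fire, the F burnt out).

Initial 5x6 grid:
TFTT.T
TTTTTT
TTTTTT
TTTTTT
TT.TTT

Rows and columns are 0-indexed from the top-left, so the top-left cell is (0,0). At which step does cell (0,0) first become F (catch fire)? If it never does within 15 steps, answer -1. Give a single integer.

Step 1: cell (0,0)='F' (+3 fires, +1 burnt)
  -> target ignites at step 1
Step 2: cell (0,0)='.' (+4 fires, +3 burnt)
Step 3: cell (0,0)='.' (+4 fires, +4 burnt)
Step 4: cell (0,0)='.' (+5 fires, +4 burnt)
Step 5: cell (0,0)='.' (+4 fires, +5 burnt)
Step 6: cell (0,0)='.' (+4 fires, +4 burnt)
Step 7: cell (0,0)='.' (+2 fires, +4 burnt)
Step 8: cell (0,0)='.' (+1 fires, +2 burnt)
Step 9: cell (0,0)='.' (+0 fires, +1 burnt)
  fire out at step 9

1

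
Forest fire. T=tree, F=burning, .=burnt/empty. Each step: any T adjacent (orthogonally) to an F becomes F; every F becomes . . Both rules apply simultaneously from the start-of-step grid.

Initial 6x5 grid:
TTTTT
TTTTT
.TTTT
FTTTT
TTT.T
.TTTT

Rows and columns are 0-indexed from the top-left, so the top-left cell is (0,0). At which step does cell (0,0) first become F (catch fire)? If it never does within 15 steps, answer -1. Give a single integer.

Step 1: cell (0,0)='T' (+2 fires, +1 burnt)
Step 2: cell (0,0)='T' (+3 fires, +2 burnt)
Step 3: cell (0,0)='T' (+5 fires, +3 burnt)
Step 4: cell (0,0)='T' (+6 fires, +5 burnt)
Step 5: cell (0,0)='F' (+6 fires, +6 burnt)
  -> target ignites at step 5
Step 6: cell (0,0)='.' (+3 fires, +6 burnt)
Step 7: cell (0,0)='.' (+1 fires, +3 burnt)
Step 8: cell (0,0)='.' (+0 fires, +1 burnt)
  fire out at step 8

5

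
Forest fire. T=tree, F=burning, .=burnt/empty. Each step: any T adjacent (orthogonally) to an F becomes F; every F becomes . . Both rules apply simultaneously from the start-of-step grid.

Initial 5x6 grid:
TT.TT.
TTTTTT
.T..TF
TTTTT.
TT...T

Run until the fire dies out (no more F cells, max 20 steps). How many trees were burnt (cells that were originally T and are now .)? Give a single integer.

Answer: 19

Derivation:
Step 1: +2 fires, +1 burnt (F count now 2)
Step 2: +2 fires, +2 burnt (F count now 2)
Step 3: +3 fires, +2 burnt (F count now 3)
Step 4: +3 fires, +3 burnt (F count now 3)
Step 5: +2 fires, +3 burnt (F count now 2)
Step 6: +5 fires, +2 burnt (F count now 5)
Step 7: +2 fires, +5 burnt (F count now 2)
Step 8: +0 fires, +2 burnt (F count now 0)
Fire out after step 8
Initially T: 20, now '.': 29
Total burnt (originally-T cells now '.'): 19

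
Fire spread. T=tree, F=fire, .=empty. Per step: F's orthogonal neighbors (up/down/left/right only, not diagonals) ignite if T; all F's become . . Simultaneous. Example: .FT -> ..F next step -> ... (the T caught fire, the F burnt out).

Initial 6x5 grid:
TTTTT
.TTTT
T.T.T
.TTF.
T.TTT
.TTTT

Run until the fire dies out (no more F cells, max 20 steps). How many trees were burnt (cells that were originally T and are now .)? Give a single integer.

Answer: 20

Derivation:
Step 1: +2 fires, +1 burnt (F count now 2)
Step 2: +5 fires, +2 burnt (F count now 5)
Step 3: +3 fires, +5 burnt (F count now 3)
Step 4: +4 fires, +3 burnt (F count now 4)
Step 5: +3 fires, +4 burnt (F count now 3)
Step 6: +3 fires, +3 burnt (F count now 3)
Step 7: +0 fires, +3 burnt (F count now 0)
Fire out after step 7
Initially T: 22, now '.': 28
Total burnt (originally-T cells now '.'): 20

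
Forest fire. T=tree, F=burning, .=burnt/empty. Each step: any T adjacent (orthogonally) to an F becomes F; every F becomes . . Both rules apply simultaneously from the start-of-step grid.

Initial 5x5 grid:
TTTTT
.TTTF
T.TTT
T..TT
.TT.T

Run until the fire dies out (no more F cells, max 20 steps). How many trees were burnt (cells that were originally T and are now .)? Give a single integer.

Step 1: +3 fires, +1 burnt (F count now 3)
Step 2: +4 fires, +3 burnt (F count now 4)
Step 3: +5 fires, +4 burnt (F count now 5)
Step 4: +1 fires, +5 burnt (F count now 1)
Step 5: +1 fires, +1 burnt (F count now 1)
Step 6: +0 fires, +1 burnt (F count now 0)
Fire out after step 6
Initially T: 18, now '.': 21
Total burnt (originally-T cells now '.'): 14

Answer: 14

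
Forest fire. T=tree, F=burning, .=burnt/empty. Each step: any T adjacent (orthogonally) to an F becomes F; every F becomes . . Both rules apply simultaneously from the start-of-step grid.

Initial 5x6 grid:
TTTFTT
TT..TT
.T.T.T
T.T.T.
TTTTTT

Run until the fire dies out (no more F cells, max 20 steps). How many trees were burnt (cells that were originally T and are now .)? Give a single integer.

Answer: 11

Derivation:
Step 1: +2 fires, +1 burnt (F count now 2)
Step 2: +3 fires, +2 burnt (F count now 3)
Step 3: +3 fires, +3 burnt (F count now 3)
Step 4: +3 fires, +3 burnt (F count now 3)
Step 5: +0 fires, +3 burnt (F count now 0)
Fire out after step 5
Initially T: 21, now '.': 20
Total burnt (originally-T cells now '.'): 11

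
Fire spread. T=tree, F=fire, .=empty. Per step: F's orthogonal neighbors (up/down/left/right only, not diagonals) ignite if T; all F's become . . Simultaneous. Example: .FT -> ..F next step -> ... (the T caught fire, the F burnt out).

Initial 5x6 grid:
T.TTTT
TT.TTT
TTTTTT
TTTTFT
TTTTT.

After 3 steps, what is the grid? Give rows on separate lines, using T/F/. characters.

Step 1: 4 trees catch fire, 1 burn out
  T.TTTT
  TT.TTT
  TTTTFT
  TTTF.F
  TTTTF.
Step 2: 5 trees catch fire, 4 burn out
  T.TTTT
  TT.TFT
  TTTF.F
  TTF...
  TTTF..
Step 3: 6 trees catch fire, 5 burn out
  T.TTFT
  TT.F.F
  TTF...
  TF....
  TTF...

T.TTFT
TT.F.F
TTF...
TF....
TTF...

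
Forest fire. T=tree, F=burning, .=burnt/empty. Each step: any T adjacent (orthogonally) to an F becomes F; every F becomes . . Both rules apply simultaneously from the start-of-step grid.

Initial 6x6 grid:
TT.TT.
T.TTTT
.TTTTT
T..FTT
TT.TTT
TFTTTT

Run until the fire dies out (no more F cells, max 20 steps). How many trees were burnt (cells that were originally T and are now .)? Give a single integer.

Answer: 24

Derivation:
Step 1: +6 fires, +2 burnt (F count now 6)
Step 2: +7 fires, +6 burnt (F count now 7)
Step 3: +8 fires, +7 burnt (F count now 8)
Step 4: +3 fires, +8 burnt (F count now 3)
Step 5: +0 fires, +3 burnt (F count now 0)
Fire out after step 5
Initially T: 27, now '.': 33
Total burnt (originally-T cells now '.'): 24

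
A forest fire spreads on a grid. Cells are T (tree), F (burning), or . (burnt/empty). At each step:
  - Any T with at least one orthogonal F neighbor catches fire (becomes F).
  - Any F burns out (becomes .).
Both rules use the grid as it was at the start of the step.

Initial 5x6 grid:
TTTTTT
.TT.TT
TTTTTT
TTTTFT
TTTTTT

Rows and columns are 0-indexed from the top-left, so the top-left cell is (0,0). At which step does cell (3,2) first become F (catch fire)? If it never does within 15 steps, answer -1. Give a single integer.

Step 1: cell (3,2)='T' (+4 fires, +1 burnt)
Step 2: cell (3,2)='F' (+6 fires, +4 burnt)
  -> target ignites at step 2
Step 3: cell (3,2)='.' (+5 fires, +6 burnt)
Step 4: cell (3,2)='.' (+6 fires, +5 burnt)
Step 5: cell (3,2)='.' (+4 fires, +6 burnt)
Step 6: cell (3,2)='.' (+1 fires, +4 burnt)
Step 7: cell (3,2)='.' (+1 fires, +1 burnt)
Step 8: cell (3,2)='.' (+0 fires, +1 burnt)
  fire out at step 8

2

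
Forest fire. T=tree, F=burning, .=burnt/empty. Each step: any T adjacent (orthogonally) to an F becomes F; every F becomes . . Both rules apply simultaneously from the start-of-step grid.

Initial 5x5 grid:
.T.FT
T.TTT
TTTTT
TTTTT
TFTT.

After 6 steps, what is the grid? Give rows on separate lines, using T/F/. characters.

Step 1: 5 trees catch fire, 2 burn out
  .T..F
  T.TFT
  TTTTT
  TFTTT
  F.FT.
Step 2: 7 trees catch fire, 5 burn out
  .T...
  T.F.F
  TFTFT
  F.FTT
  ...F.
Step 3: 4 trees catch fire, 7 burn out
  .T...
  T....
  F.F.F
  ...FT
  .....
Step 4: 2 trees catch fire, 4 burn out
  .T...
  F....
  .....
  ....F
  .....
Step 5: 0 trees catch fire, 2 burn out
  .T...
  .....
  .....
  .....
  .....
Step 6: 0 trees catch fire, 0 burn out
  .T...
  .....
  .....
  .....
  .....

.T...
.....
.....
.....
.....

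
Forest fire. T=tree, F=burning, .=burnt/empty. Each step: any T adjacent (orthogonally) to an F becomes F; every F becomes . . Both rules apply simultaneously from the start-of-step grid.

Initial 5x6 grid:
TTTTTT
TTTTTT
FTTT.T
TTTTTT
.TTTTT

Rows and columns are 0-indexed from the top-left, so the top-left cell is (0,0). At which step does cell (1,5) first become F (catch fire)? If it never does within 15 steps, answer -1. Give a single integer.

Step 1: cell (1,5)='T' (+3 fires, +1 burnt)
Step 2: cell (1,5)='T' (+4 fires, +3 burnt)
Step 3: cell (1,5)='T' (+5 fires, +4 burnt)
Step 4: cell (1,5)='T' (+4 fires, +5 burnt)
Step 5: cell (1,5)='T' (+4 fires, +4 burnt)
Step 6: cell (1,5)='F' (+4 fires, +4 burnt)
  -> target ignites at step 6
Step 7: cell (1,5)='.' (+3 fires, +4 burnt)
Step 8: cell (1,5)='.' (+0 fires, +3 burnt)
  fire out at step 8

6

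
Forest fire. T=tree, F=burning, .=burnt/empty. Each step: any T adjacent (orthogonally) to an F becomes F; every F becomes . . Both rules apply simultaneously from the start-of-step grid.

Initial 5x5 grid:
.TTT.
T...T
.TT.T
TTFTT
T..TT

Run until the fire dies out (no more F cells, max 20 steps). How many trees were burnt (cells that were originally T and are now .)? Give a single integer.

Answer: 11

Derivation:
Step 1: +3 fires, +1 burnt (F count now 3)
Step 2: +4 fires, +3 burnt (F count now 4)
Step 3: +3 fires, +4 burnt (F count now 3)
Step 4: +1 fires, +3 burnt (F count now 1)
Step 5: +0 fires, +1 burnt (F count now 0)
Fire out after step 5
Initially T: 15, now '.': 21
Total burnt (originally-T cells now '.'): 11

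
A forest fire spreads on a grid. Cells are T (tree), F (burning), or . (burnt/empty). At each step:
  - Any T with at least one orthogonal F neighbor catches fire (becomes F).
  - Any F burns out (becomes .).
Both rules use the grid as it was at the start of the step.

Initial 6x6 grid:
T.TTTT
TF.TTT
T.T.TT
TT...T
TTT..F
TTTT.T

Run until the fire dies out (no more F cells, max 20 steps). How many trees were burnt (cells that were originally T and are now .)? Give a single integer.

Answer: 23

Derivation:
Step 1: +3 fires, +2 burnt (F count now 3)
Step 2: +3 fires, +3 burnt (F count now 3)
Step 3: +3 fires, +3 burnt (F count now 3)
Step 4: +4 fires, +3 burnt (F count now 4)
Step 5: +4 fires, +4 burnt (F count now 4)
Step 6: +3 fires, +4 burnt (F count now 3)
Step 7: +2 fires, +3 burnt (F count now 2)
Step 8: +1 fires, +2 burnt (F count now 1)
Step 9: +0 fires, +1 burnt (F count now 0)
Fire out after step 9
Initially T: 24, now '.': 35
Total burnt (originally-T cells now '.'): 23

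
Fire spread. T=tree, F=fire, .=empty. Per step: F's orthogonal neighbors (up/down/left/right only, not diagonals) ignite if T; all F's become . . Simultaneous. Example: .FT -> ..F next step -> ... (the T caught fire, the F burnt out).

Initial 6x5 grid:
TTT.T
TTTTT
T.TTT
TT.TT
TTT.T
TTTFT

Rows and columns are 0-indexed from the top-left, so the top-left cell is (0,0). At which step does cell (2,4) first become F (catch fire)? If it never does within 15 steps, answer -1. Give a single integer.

Step 1: cell (2,4)='T' (+2 fires, +1 burnt)
Step 2: cell (2,4)='T' (+3 fires, +2 burnt)
Step 3: cell (2,4)='T' (+3 fires, +3 burnt)
Step 4: cell (2,4)='F' (+4 fires, +3 burnt)
  -> target ignites at step 4
Step 5: cell (2,4)='.' (+3 fires, +4 burnt)
Step 6: cell (2,4)='.' (+4 fires, +3 burnt)
Step 7: cell (2,4)='.' (+2 fires, +4 burnt)
Step 8: cell (2,4)='.' (+3 fires, +2 burnt)
Step 9: cell (2,4)='.' (+1 fires, +3 burnt)
Step 10: cell (2,4)='.' (+0 fires, +1 burnt)
  fire out at step 10

4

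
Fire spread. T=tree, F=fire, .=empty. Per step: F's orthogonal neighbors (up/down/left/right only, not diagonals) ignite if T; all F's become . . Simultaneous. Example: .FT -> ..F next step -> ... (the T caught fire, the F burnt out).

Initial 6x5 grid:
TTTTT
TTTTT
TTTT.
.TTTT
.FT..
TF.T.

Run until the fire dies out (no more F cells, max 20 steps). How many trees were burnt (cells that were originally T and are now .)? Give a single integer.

Step 1: +3 fires, +2 burnt (F count now 3)
Step 2: +2 fires, +3 burnt (F count now 2)
Step 3: +4 fires, +2 burnt (F count now 4)
Step 4: +5 fires, +4 burnt (F count now 5)
Step 5: +3 fires, +5 burnt (F count now 3)
Step 6: +2 fires, +3 burnt (F count now 2)
Step 7: +1 fires, +2 burnt (F count now 1)
Step 8: +0 fires, +1 burnt (F count now 0)
Fire out after step 8
Initially T: 21, now '.': 29
Total burnt (originally-T cells now '.'): 20

Answer: 20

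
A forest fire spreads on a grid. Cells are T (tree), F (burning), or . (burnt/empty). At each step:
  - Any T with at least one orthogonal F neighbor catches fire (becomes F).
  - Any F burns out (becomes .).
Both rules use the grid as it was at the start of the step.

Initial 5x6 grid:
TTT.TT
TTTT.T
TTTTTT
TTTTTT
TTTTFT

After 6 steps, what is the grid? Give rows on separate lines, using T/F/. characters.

Step 1: 3 trees catch fire, 1 burn out
  TTT.TT
  TTTT.T
  TTTTTT
  TTTTFT
  TTTF.F
Step 2: 4 trees catch fire, 3 burn out
  TTT.TT
  TTTT.T
  TTTTFT
  TTTF.F
  TTF...
Step 3: 4 trees catch fire, 4 burn out
  TTT.TT
  TTTT.T
  TTTF.F
  TTF...
  TF....
Step 4: 5 trees catch fire, 4 burn out
  TTT.TT
  TTTF.F
  TTF...
  TF....
  F.....
Step 5: 4 trees catch fire, 5 burn out
  TTT.TF
  TTF...
  TF....
  F.....
  ......
Step 6: 4 trees catch fire, 4 burn out
  TTF.F.
  TF....
  F.....
  ......
  ......

TTF.F.
TF....
F.....
......
......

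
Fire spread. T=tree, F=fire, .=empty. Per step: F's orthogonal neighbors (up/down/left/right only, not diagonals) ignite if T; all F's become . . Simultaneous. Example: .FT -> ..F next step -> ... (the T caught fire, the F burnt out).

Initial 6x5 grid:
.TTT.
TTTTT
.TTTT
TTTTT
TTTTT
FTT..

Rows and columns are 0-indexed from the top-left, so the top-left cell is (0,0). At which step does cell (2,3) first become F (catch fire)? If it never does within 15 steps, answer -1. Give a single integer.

Step 1: cell (2,3)='T' (+2 fires, +1 burnt)
Step 2: cell (2,3)='T' (+3 fires, +2 burnt)
Step 3: cell (2,3)='T' (+2 fires, +3 burnt)
Step 4: cell (2,3)='T' (+3 fires, +2 burnt)
Step 5: cell (2,3)='T' (+4 fires, +3 burnt)
Step 6: cell (2,3)='F' (+5 fires, +4 burnt)
  -> target ignites at step 6
Step 7: cell (2,3)='.' (+3 fires, +5 burnt)
Step 8: cell (2,3)='.' (+2 fires, +3 burnt)
Step 9: cell (2,3)='.' (+0 fires, +2 burnt)
  fire out at step 9

6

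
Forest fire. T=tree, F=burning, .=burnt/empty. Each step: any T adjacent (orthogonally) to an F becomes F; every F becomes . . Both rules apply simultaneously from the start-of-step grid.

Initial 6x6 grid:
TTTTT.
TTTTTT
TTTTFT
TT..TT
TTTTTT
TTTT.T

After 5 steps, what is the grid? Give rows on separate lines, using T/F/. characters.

Step 1: 4 trees catch fire, 1 burn out
  TTTTT.
  TTTTFT
  TTTF.F
  TT..FT
  TTTTTT
  TTTT.T
Step 2: 6 trees catch fire, 4 burn out
  TTTTF.
  TTTF.F
  TTF...
  TT...F
  TTTTFT
  TTTT.T
Step 3: 5 trees catch fire, 6 burn out
  TTTF..
  TTF...
  TF....
  TT....
  TTTF.F
  TTTT.T
Step 4: 7 trees catch fire, 5 burn out
  TTF...
  TF....
  F.....
  TF....
  TTF...
  TTTF.F
Step 5: 5 trees catch fire, 7 burn out
  TF....
  F.....
  ......
  F.....
  TF....
  TTF...

TF....
F.....
......
F.....
TF....
TTF...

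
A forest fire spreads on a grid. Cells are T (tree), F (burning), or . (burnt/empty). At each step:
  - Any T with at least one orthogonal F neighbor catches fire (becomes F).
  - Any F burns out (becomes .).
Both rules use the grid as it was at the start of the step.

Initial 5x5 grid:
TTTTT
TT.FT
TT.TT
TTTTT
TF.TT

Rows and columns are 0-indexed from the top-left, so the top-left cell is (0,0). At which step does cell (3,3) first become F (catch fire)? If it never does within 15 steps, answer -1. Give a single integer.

Step 1: cell (3,3)='T' (+5 fires, +2 burnt)
Step 2: cell (3,3)='F' (+7 fires, +5 burnt)
  -> target ignites at step 2
Step 3: cell (3,3)='.' (+5 fires, +7 burnt)
Step 4: cell (3,3)='.' (+3 fires, +5 burnt)
Step 5: cell (3,3)='.' (+0 fires, +3 burnt)
  fire out at step 5

2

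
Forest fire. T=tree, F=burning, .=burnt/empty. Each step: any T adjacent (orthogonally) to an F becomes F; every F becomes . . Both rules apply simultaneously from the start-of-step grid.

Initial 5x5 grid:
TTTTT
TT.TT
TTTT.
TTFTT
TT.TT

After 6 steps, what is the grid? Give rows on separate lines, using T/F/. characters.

Step 1: 3 trees catch fire, 1 burn out
  TTTTT
  TT.TT
  TTFT.
  TF.FT
  TT.TT
Step 2: 6 trees catch fire, 3 burn out
  TTTTT
  TT.TT
  TF.F.
  F...F
  TF.FT
Step 3: 5 trees catch fire, 6 burn out
  TTTTT
  TF.FT
  F....
  .....
  F...F
Step 4: 4 trees catch fire, 5 burn out
  TFTFT
  F...F
  .....
  .....
  .....
Step 5: 3 trees catch fire, 4 burn out
  F.F.F
  .....
  .....
  .....
  .....
Step 6: 0 trees catch fire, 3 burn out
  .....
  .....
  .....
  .....
  .....

.....
.....
.....
.....
.....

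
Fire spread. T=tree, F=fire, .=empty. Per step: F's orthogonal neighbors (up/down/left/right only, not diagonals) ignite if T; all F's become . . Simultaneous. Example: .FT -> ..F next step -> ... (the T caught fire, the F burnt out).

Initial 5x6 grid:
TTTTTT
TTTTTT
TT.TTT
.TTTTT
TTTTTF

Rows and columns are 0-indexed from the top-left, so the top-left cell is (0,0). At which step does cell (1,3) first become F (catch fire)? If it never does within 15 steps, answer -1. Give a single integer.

Step 1: cell (1,3)='T' (+2 fires, +1 burnt)
Step 2: cell (1,3)='T' (+3 fires, +2 burnt)
Step 3: cell (1,3)='T' (+4 fires, +3 burnt)
Step 4: cell (1,3)='T' (+5 fires, +4 burnt)
Step 5: cell (1,3)='F' (+4 fires, +5 burnt)
  -> target ignites at step 5
Step 6: cell (1,3)='.' (+3 fires, +4 burnt)
Step 7: cell (1,3)='.' (+3 fires, +3 burnt)
Step 8: cell (1,3)='.' (+2 fires, +3 burnt)
Step 9: cell (1,3)='.' (+1 fires, +2 burnt)
Step 10: cell (1,3)='.' (+0 fires, +1 burnt)
  fire out at step 10

5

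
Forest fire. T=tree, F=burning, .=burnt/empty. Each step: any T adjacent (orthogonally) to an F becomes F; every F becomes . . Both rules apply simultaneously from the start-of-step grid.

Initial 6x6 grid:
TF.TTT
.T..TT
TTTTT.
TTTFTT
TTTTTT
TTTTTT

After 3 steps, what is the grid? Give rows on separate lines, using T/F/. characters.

Step 1: 6 trees catch fire, 2 burn out
  F..TTT
  .F..TT
  TTTFT.
  TTF.FT
  TTTFTT
  TTTTTT
Step 2: 8 trees catch fire, 6 burn out
  ...TTT
  ....TT
  TFF.F.
  TF...F
  TTF.FT
  TTTFTT
Step 3: 7 trees catch fire, 8 burn out
  ...TTT
  ....FT
  F.....
  F.....
  TF...F
  TTF.FT

...TTT
....FT
F.....
F.....
TF...F
TTF.FT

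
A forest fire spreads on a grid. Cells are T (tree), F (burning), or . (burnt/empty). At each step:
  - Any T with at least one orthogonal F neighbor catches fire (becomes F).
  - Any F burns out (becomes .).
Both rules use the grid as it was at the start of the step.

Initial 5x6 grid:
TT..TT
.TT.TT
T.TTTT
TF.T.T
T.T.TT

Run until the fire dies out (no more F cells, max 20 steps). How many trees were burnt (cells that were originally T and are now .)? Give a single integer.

Answer: 3

Derivation:
Step 1: +1 fires, +1 burnt (F count now 1)
Step 2: +2 fires, +1 burnt (F count now 2)
Step 3: +0 fires, +2 burnt (F count now 0)
Fire out after step 3
Initially T: 20, now '.': 13
Total burnt (originally-T cells now '.'): 3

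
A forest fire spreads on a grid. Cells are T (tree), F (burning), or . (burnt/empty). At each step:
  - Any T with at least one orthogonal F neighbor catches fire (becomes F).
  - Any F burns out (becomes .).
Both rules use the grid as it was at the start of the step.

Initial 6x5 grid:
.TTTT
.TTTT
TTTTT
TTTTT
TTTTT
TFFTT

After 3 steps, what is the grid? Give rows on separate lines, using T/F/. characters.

Step 1: 4 trees catch fire, 2 burn out
  .TTTT
  .TTTT
  TTTTT
  TTTTT
  TFFTT
  F..FT
Step 2: 5 trees catch fire, 4 burn out
  .TTTT
  .TTTT
  TTTTT
  TFFTT
  F..FT
  ....F
Step 3: 5 trees catch fire, 5 burn out
  .TTTT
  .TTTT
  TFFTT
  F..FT
  ....F
  .....

.TTTT
.TTTT
TFFTT
F..FT
....F
.....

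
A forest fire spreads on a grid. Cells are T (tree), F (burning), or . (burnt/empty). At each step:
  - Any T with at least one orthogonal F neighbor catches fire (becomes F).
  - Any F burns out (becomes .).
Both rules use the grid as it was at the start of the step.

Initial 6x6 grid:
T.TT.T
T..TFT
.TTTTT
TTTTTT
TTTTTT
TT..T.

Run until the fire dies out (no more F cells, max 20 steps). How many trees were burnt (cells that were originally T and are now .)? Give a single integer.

Step 1: +3 fires, +1 burnt (F count now 3)
Step 2: +5 fires, +3 burnt (F count now 5)
Step 3: +5 fires, +5 burnt (F count now 5)
Step 4: +5 fires, +5 burnt (F count now 5)
Step 5: +2 fires, +5 burnt (F count now 2)
Step 6: +2 fires, +2 burnt (F count now 2)
Step 7: +2 fires, +2 burnt (F count now 2)
Step 8: +1 fires, +2 burnt (F count now 1)
Step 9: +0 fires, +1 burnt (F count now 0)
Fire out after step 9
Initially T: 27, now '.': 34
Total burnt (originally-T cells now '.'): 25

Answer: 25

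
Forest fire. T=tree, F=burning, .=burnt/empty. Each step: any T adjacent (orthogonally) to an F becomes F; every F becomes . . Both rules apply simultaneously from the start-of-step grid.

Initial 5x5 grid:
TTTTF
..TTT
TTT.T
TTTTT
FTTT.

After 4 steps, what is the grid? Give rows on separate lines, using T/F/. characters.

Step 1: 4 trees catch fire, 2 burn out
  TTTF.
  ..TTF
  TTT.T
  FTTTT
  .FTT.
Step 2: 6 trees catch fire, 4 burn out
  TTF..
  ..TF.
  FTT.F
  .FTTT
  ..FT.
Step 3: 6 trees catch fire, 6 burn out
  TF...
  ..F..
  .FT..
  ..FTF
  ...F.
Step 4: 3 trees catch fire, 6 burn out
  F....
  .....
  ..F..
  ...F.
  .....

F....
.....
..F..
...F.
.....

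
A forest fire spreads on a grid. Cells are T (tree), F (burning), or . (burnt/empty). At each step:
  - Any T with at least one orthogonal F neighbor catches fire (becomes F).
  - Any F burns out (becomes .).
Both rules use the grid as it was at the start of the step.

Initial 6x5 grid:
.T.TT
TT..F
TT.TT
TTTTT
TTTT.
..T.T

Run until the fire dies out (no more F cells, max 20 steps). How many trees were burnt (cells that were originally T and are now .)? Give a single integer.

Step 1: +2 fires, +1 burnt (F count now 2)
Step 2: +3 fires, +2 burnt (F count now 3)
Step 3: +1 fires, +3 burnt (F count now 1)
Step 4: +2 fires, +1 burnt (F count now 2)
Step 5: +2 fires, +2 burnt (F count now 2)
Step 6: +4 fires, +2 burnt (F count now 4)
Step 7: +3 fires, +4 burnt (F count now 3)
Step 8: +2 fires, +3 burnt (F count now 2)
Step 9: +0 fires, +2 burnt (F count now 0)
Fire out after step 9
Initially T: 20, now '.': 29
Total burnt (originally-T cells now '.'): 19

Answer: 19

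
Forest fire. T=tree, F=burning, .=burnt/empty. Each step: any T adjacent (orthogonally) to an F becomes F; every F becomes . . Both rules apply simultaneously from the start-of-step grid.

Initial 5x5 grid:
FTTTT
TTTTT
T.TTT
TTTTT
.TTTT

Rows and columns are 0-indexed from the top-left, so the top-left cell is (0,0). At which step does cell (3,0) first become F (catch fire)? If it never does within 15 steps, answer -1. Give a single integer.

Step 1: cell (3,0)='T' (+2 fires, +1 burnt)
Step 2: cell (3,0)='T' (+3 fires, +2 burnt)
Step 3: cell (3,0)='F' (+3 fires, +3 burnt)
  -> target ignites at step 3
Step 4: cell (3,0)='.' (+4 fires, +3 burnt)
Step 5: cell (3,0)='.' (+4 fires, +4 burnt)
Step 6: cell (3,0)='.' (+3 fires, +4 burnt)
Step 7: cell (3,0)='.' (+2 fires, +3 burnt)
Step 8: cell (3,0)='.' (+1 fires, +2 burnt)
Step 9: cell (3,0)='.' (+0 fires, +1 burnt)
  fire out at step 9

3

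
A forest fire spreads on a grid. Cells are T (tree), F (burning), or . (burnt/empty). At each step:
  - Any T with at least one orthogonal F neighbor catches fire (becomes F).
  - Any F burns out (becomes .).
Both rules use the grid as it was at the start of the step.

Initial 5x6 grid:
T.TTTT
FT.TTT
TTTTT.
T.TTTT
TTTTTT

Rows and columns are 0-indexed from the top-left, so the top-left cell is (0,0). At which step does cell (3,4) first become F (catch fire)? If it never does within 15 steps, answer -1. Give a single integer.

Step 1: cell (3,4)='T' (+3 fires, +1 burnt)
Step 2: cell (3,4)='T' (+2 fires, +3 burnt)
Step 3: cell (3,4)='T' (+2 fires, +2 burnt)
Step 4: cell (3,4)='T' (+3 fires, +2 burnt)
Step 5: cell (3,4)='T' (+4 fires, +3 burnt)
Step 6: cell (3,4)='F' (+4 fires, +4 burnt)
  -> target ignites at step 6
Step 7: cell (3,4)='.' (+5 fires, +4 burnt)
Step 8: cell (3,4)='.' (+2 fires, +5 burnt)
Step 9: cell (3,4)='.' (+0 fires, +2 burnt)
  fire out at step 9

6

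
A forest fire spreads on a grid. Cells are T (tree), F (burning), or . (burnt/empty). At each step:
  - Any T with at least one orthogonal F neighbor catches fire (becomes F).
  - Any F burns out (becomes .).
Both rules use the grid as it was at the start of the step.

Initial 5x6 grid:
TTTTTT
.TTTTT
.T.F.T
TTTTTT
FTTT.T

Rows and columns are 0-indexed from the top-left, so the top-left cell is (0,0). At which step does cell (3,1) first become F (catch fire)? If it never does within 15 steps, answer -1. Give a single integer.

Step 1: cell (3,1)='T' (+4 fires, +2 burnt)
Step 2: cell (3,1)='F' (+8 fires, +4 burnt)
  -> target ignites at step 2
Step 3: cell (3,1)='.' (+6 fires, +8 burnt)
Step 4: cell (3,1)='.' (+4 fires, +6 burnt)
Step 5: cell (3,1)='.' (+1 fires, +4 burnt)
Step 6: cell (3,1)='.' (+0 fires, +1 burnt)
  fire out at step 6

2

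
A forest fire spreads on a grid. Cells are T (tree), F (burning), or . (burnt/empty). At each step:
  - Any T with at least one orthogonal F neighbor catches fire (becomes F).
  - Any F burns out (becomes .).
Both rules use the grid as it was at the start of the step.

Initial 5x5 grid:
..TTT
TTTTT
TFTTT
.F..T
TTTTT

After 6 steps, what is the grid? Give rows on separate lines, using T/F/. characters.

Step 1: 4 trees catch fire, 2 burn out
  ..TTT
  TFTTT
  F.FTT
  ....T
  TFTTT
Step 2: 5 trees catch fire, 4 burn out
  ..TTT
  F.FTT
  ...FT
  ....T
  F.FTT
Step 3: 4 trees catch fire, 5 burn out
  ..FTT
  ...FT
  ....F
  ....T
  ...FT
Step 4: 4 trees catch fire, 4 burn out
  ...FT
  ....F
  .....
  ....F
  ....F
Step 5: 1 trees catch fire, 4 burn out
  ....F
  .....
  .....
  .....
  .....
Step 6: 0 trees catch fire, 1 burn out
  .....
  .....
  .....
  .....
  .....

.....
.....
.....
.....
.....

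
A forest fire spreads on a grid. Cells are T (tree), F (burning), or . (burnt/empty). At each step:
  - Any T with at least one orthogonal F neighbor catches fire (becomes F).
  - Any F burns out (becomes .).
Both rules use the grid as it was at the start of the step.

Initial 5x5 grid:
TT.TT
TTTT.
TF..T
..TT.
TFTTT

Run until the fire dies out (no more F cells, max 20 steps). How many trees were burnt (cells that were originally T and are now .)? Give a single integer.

Step 1: +4 fires, +2 burnt (F count now 4)
Step 2: +5 fires, +4 burnt (F count now 5)
Step 3: +4 fires, +5 burnt (F count now 4)
Step 4: +1 fires, +4 burnt (F count now 1)
Step 5: +1 fires, +1 burnt (F count now 1)
Step 6: +0 fires, +1 burnt (F count now 0)
Fire out after step 6
Initially T: 16, now '.': 24
Total burnt (originally-T cells now '.'): 15

Answer: 15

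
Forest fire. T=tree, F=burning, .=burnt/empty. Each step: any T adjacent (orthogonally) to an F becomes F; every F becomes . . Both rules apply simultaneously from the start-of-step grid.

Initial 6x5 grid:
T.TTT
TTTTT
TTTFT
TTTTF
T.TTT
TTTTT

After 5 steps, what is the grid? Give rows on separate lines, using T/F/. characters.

Step 1: 5 trees catch fire, 2 burn out
  T.TTT
  TTTFT
  TTF.F
  TTTF.
  T.TTF
  TTTTT
Step 2: 7 trees catch fire, 5 burn out
  T.TFT
  TTF.F
  TF...
  TTF..
  T.TF.
  TTTTF
Step 3: 7 trees catch fire, 7 burn out
  T.F.F
  TF...
  F....
  TF...
  T.F..
  TTTF.
Step 4: 3 trees catch fire, 7 burn out
  T....
  F....
  .....
  F....
  T....
  TTF..
Step 5: 3 trees catch fire, 3 burn out
  F....
  .....
  .....
  .....
  F....
  TF...

F....
.....
.....
.....
F....
TF...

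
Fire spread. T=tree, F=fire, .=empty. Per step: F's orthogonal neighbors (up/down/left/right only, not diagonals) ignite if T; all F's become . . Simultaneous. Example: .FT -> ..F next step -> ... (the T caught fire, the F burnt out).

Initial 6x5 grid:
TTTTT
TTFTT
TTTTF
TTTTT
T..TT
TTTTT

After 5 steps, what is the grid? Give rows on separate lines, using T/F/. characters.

Step 1: 7 trees catch fire, 2 burn out
  TTFTT
  TF.FF
  TTFF.
  TTTTF
  T..TT
  TTTTT
Step 2: 8 trees catch fire, 7 burn out
  TF.FF
  F....
  TF...
  TTFF.
  T..TF
  TTTTT
Step 3: 5 trees catch fire, 8 burn out
  F....
  .....
  F....
  TF...
  T..F.
  TTTTF
Step 4: 2 trees catch fire, 5 burn out
  .....
  .....
  .....
  F....
  T....
  TTTF.
Step 5: 2 trees catch fire, 2 burn out
  .....
  .....
  .....
  .....
  F....
  TTF..

.....
.....
.....
.....
F....
TTF..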